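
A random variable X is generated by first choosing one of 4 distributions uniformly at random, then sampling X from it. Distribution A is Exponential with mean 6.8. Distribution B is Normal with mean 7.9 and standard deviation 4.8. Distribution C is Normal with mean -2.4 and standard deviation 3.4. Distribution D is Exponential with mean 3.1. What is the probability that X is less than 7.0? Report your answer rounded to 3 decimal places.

0.740

Conditional on each component, P(X < 7.0): A: 0.642783; B: 0.425634; C: 0.997151; D: 0.895447.
By total probability, P(X < 7.0) = 0.25·0.642783 + 0.25·0.425634 + 0.25·0.997151 + 0.25·0.895447 = 0.740254.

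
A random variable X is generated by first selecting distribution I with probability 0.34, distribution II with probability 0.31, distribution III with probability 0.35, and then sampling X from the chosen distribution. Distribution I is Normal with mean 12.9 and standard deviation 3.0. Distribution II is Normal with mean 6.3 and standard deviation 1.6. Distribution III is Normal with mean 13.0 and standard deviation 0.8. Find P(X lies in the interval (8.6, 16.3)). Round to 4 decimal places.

0.6438

Conditional on each component, P(8.6 < X < 16.3): I: 0.795582; II: 0.075288; III: 0.999981.
By total probability, P(8.6 < X < 16.3) = 0.34·0.795582 + 0.31·0.075288 + 0.35·0.999981 = 0.643831.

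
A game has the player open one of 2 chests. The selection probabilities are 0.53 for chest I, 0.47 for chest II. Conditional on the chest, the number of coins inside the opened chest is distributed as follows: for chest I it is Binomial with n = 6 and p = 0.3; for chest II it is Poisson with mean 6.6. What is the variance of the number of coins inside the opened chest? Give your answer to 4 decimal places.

9.5091

Per component, I: μ=1.8, E[X²]=4.5; II: μ=6.6, E[X²]=50.16.
E[X] = 0.53·1.8 + 0.47·6.6 = 4.056.
E[X²] = 0.53·4.5 + 0.47·50.16 = 25.9602.
Var(X) = E[X²] − (E[X])² = 25.9602 − 16.4511 = 9.50906.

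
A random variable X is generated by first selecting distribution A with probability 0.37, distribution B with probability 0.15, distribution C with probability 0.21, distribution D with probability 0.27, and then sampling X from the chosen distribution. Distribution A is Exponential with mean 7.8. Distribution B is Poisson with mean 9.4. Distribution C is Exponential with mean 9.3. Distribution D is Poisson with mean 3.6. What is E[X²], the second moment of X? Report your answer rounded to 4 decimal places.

For each component E[X²] = Var + (mean)², giving A: 121.68; B: 97.76; C: 172.98; D: 16.56.
Overall E[X²] = 0.37·121.68 + 0.15·97.76 + 0.21·172.98 + 0.27·16.56 = 100.483.

100.4826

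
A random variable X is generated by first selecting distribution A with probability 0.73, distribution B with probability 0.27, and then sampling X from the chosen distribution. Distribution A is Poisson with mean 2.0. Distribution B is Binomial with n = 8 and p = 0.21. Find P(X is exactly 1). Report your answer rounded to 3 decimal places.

0.285

Conditional on each component, P(X = 1): A: 0.270671; B: 0.322626.
By total probability, P(X = 1) = 0.73·0.270671 + 0.27·0.322626 = 0.284698.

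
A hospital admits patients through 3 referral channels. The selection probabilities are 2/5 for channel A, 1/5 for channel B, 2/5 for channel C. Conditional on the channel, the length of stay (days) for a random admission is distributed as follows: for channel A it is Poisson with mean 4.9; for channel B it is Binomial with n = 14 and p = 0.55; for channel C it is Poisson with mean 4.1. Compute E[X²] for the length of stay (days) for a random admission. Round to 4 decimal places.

For each component E[X²] = Var + (mean)², giving A: 28.91; B: 62.755; C: 20.91.
Overall E[X²] = 0.4·28.91 + 0.2·62.755 + 0.4·20.91 = 32.479.

32.4790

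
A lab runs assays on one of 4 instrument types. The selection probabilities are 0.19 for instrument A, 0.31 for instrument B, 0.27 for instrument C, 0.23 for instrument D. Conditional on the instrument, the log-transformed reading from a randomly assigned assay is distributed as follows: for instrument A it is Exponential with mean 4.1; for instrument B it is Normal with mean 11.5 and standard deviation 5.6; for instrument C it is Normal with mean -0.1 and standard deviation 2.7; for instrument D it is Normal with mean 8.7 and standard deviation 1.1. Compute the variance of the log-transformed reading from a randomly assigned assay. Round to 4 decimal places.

36.8478

Per component, A: μ=4.1, E[X²]=33.62; B: μ=11.5, E[X²]=163.61; C: μ=-0.1, E[X²]=7.3; D: μ=8.7, E[X²]=76.9.
E[X] = 0.19·4.1 + 0.31·11.5 + 0.27·-0.1 + 0.23·8.7 = 6.318.
E[X²] = 0.19·33.62 + 0.31·163.61 + 0.27·7.3 + 0.23·76.9 = 76.7649.
Var(X) = E[X²] − (E[X])² = 76.7649 − 39.9171 = 36.8478.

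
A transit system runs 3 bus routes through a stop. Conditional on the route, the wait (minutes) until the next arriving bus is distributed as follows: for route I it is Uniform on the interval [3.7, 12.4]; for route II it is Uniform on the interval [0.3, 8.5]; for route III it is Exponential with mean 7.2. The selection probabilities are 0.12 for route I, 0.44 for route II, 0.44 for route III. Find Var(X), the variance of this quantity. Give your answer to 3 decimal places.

28.291

Per component, I: μ=8.05, E[X²]=71.11; II: μ=4.4, E[X²]=24.9633; III: μ=7.2, E[X²]=103.68.
E[X] = 0.12·8.05 + 0.44·4.4 + 0.44·7.2 = 6.07.
E[X²] = 0.12·71.11 + 0.44·24.9633 + 0.44·103.68 = 65.1363.
Var(X) = E[X²] − (E[X])² = 65.1363 − 36.8449 = 28.2914.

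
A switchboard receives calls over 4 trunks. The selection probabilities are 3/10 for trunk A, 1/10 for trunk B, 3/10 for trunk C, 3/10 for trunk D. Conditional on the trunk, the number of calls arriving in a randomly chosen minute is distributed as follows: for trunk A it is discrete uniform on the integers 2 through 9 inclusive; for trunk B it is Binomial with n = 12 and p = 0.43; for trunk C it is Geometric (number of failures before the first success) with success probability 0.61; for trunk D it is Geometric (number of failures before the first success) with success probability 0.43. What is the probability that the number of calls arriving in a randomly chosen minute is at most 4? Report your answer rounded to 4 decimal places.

Conditional on each trunk, P(X ≤ 4): A: 0.375; B: 0.355674; C: 0.990978; D: 0.939831.
By total probability, P(X ≤ 4) = 0.3·0.375 + 0.1·0.355674 + 0.3·0.990978 + 0.3·0.939831 = 0.72731.

0.7273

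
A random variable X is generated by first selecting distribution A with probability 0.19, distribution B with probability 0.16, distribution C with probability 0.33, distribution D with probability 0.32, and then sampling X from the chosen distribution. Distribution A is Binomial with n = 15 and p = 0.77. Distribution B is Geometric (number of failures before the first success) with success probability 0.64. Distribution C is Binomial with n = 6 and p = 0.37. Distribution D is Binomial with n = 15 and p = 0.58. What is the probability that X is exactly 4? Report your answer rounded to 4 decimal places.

Conditional on each component, P(X = 4): A: 4.57195e-05; B: 0.0107495; C: 0.111578; D: 0.0110812.
By total probability, P(X = 4) = 0.19·4.57195e-05 + 0.16·0.0107495 + 0.33·0.111578 + 0.32·0.0110812 = 0.0420954.

0.0421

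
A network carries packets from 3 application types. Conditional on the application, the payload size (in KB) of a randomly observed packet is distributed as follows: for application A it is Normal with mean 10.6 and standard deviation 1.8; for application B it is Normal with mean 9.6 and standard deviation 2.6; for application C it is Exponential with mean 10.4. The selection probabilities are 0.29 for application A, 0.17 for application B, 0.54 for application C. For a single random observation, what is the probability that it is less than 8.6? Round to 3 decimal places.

0.402

Conditional on each application, P(X < 8.6): A: 0.13326; B: 0.350261; C: 0.562607.
By total probability, P(X < 8.6) = 0.29·0.13326 + 0.17·0.350261 + 0.54·0.562607 = 0.401998.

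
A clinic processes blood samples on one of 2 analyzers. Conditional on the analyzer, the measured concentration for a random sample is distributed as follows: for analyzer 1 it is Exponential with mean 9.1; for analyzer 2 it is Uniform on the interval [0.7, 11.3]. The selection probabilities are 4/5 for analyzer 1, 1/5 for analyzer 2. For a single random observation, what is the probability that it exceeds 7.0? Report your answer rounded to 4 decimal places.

Conditional on each analyzer, P(X > 7.0): 1: 0.463369; 2: 0.40566.
By total probability, P(X > 7.0) = 0.8·0.463369 + 0.2·0.40566 = 0.451828.

0.4518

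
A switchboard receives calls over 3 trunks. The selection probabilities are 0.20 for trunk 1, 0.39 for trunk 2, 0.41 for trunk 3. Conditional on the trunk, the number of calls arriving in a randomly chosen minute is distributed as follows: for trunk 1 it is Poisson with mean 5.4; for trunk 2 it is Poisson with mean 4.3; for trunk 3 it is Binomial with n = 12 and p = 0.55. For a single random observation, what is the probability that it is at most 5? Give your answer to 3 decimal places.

0.503

Conditional on each trunk, P(X ≤ 5): 1: 0.546132; 2: 0.736663; 3: 0.260685.
By total probability, P(X ≤ 5) = 0.2·0.546132 + 0.39·0.736663 + 0.41·0.260685 = 0.503406.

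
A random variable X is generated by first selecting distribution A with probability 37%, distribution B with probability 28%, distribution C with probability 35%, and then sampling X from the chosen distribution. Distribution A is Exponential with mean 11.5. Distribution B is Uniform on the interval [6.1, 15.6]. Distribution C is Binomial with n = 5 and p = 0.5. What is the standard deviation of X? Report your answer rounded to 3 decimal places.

Per component, A: μ=11.5, E[X²]=264.5; B: μ=10.85, E[X²]=125.243; C: μ=2.5, E[X²]=7.5.
E[X] = 0.37·11.5 + 0.28·10.85 + 0.35·2.5 = 8.168.
E[X²] = 0.37·264.5 + 0.28·125.243 + 0.35·7.5 = 135.558.
Var(X) = E[X²] − (E[X])² = 135.558 − 66.7162 = 68.8419.
SD(X) = √68.8419 = 8.2971.

8.297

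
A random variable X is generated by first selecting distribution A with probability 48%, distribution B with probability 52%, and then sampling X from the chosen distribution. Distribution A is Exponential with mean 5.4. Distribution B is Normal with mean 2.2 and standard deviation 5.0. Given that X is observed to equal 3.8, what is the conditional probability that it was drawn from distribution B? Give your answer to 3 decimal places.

0.473

Likelihoods f(3.8 | ·): A: 0.0916203; B: 0.0758061.
Posterior ∝ prior × likelihood. Numerator for B: 0.52·0.0758061 = 0.0394192.
Normalizing constant: 0.48·0.0916203 + 0.52·0.0758061 = 0.0833969.
P(B | observation) = 0.0394192 / 0.0833969 = 0.472669.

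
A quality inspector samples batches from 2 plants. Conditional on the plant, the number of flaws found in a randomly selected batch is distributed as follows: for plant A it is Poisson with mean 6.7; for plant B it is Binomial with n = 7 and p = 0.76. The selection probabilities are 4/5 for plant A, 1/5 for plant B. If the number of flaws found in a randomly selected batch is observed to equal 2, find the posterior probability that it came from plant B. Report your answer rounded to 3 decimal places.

Likelihoods P(X=2 | ·): A: 0.0276278; B: 0.00965834.
Posterior ∝ prior × likelihood. Numerator for B: 0.2·0.00965834 = 0.00193167.
Normalizing constant: 0.8·0.0276278 + 0.2·0.00965834 = 0.0240339.
P(B | observation) = 0.00193167 / 0.0240339 = 0.0803726.

0.080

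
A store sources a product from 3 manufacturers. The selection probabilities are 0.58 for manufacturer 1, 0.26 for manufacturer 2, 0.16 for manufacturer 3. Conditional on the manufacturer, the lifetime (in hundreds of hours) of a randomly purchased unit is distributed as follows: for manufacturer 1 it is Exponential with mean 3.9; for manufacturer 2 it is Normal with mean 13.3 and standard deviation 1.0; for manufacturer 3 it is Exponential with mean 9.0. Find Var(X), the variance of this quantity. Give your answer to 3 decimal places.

Per component, 1: μ=3.9, E[X²]=30.42; 2: μ=13.3, E[X²]=177.89; 3: μ=9, E[X²]=162.
E[X] = 0.58·3.9 + 0.26·13.3 + 0.16·9 = 7.16.
E[X²] = 0.58·30.42 + 0.26·177.89 + 0.16·162 = 89.815.
Var(X) = E[X²] − (E[X])² = 89.815 − 51.2656 = 38.5494.

38.549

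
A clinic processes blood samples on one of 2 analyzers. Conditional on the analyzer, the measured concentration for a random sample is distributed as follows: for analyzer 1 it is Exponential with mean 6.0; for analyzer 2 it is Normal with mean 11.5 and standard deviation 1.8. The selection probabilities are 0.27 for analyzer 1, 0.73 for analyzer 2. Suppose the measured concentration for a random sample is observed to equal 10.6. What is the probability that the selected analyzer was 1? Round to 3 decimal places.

0.051

Likelihoods f(10.6 | ·): 1: 0.0284836; 2: 0.195592.
Posterior ∝ prior × likelihood. Numerator for 1: 0.27·0.0284836 = 0.00769058.
Normalizing constant: 0.27·0.0284836 + 0.73·0.195592 = 0.150473.
P(1 | observation) = 0.00769058 / 0.150473 = 0.0511095.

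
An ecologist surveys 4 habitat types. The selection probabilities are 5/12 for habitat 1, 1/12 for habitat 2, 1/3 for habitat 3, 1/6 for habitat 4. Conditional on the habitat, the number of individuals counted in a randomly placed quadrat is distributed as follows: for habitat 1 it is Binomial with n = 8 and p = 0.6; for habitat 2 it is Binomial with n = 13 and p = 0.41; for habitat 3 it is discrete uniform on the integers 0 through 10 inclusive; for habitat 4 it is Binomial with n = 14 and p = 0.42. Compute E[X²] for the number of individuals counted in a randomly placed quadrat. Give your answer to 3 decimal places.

For each component E[X²] = Var + (mean)², giving 1: 24.96; 2: 31.5536; 3: 35; 4: 37.9848.
Overall E[X²] = 0.416667·24.96 + 0.0833333·31.5536 + 0.333333·35 + 0.166667·37.9848 = 31.0269.

31.027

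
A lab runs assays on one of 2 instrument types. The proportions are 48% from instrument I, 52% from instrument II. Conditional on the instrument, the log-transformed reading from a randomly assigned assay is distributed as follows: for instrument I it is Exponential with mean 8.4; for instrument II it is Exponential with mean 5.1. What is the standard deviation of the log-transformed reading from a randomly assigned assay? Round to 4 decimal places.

7.0790

Per component, I: μ=8.4, E[X²]=141.12; II: μ=5.1, E[X²]=52.02.
E[X] = 0.48·8.4 + 0.52·5.1 = 6.684.
E[X²] = 0.48·141.12 + 0.52·52.02 = 94.788.
Var(X) = E[X²] − (E[X])² = 94.788 − 44.6759 = 50.1121.
SD(X) = √50.1121 = 7.07899.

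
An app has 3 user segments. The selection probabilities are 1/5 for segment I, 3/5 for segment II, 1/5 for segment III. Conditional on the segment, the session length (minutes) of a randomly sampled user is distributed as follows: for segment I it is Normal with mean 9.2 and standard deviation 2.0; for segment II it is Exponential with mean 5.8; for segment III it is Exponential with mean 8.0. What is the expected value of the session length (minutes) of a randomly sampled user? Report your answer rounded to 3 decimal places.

6.920

Component means — I: 9.2; II: 5.8; III: 8.
E[X] = 0.2·9.2 + 0.6·5.8 + 0.2·8 = 6.92.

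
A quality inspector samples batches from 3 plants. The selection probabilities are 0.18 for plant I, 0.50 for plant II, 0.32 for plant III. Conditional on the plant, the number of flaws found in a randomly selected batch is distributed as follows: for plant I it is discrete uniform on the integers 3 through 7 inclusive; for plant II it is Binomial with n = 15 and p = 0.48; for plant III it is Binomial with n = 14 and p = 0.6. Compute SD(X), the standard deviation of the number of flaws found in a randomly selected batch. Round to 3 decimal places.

Per component, I: μ=5, E[X²]=27; II: μ=7.2, E[X²]=55.584; III: μ=8.4, E[X²]=73.92.
E[X] = 0.18·5 + 0.5·7.2 + 0.32·8.4 = 7.188.
E[X²] = 0.18·27 + 0.5·55.584 + 0.32·73.92 = 56.3064.
Var(X) = E[X²] − (E[X])² = 56.3064 − 51.6673 = 4.63906.
SD(X) = √4.63906 = 2.15385.

2.154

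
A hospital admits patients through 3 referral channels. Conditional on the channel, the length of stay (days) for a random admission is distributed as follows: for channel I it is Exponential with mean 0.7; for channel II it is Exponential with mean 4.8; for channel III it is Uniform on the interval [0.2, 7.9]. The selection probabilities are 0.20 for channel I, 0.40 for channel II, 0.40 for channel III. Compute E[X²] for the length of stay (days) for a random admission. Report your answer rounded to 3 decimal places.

27.165

For each component E[X²] = Var + (mean)², giving I: 0.98; II: 46.08; III: 21.3433.
Overall E[X²] = 0.2·0.98 + 0.4·46.08 + 0.4·21.3433 = 27.1653.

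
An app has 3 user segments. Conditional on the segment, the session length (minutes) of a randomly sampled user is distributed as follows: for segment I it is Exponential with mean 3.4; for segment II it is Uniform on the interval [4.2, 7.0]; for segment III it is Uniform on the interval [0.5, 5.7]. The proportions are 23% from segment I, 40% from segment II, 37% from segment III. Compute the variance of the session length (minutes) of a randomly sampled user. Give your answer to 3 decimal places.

Per component, I: μ=3.4, E[X²]=23.12; II: μ=5.6, E[X²]=32.0133; III: μ=3.1, E[X²]=11.8633.
E[X] = 0.23·3.4 + 0.4·5.6 + 0.37·3.1 = 4.169.
E[X²] = 0.23·23.12 + 0.4·32.0133 + 0.37·11.8633 = 22.5124.
Var(X) = E[X²] − (E[X])² = 22.5124 − 17.3806 = 5.13181.

5.132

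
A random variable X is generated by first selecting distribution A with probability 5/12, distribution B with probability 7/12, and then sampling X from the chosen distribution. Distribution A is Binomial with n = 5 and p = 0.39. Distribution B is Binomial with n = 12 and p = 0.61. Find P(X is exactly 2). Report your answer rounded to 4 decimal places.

0.1450

Conditional on each component, P(X = 2): A: 0.345238; B: 0.00199917.
By total probability, P(X = 2) = 0.416667·0.345238 + 0.583333·0.00199917 = 0.145015.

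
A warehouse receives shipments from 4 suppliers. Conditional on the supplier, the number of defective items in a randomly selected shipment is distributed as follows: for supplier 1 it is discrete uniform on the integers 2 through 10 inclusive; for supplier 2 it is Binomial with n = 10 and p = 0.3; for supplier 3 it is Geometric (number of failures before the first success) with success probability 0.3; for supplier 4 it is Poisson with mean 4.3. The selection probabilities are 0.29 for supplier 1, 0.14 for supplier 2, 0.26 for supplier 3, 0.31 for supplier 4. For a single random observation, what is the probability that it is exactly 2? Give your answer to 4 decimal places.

0.1420

Conditional on each supplier, P(X = 2): 1: 0.111111; 2: 0.233474; 3: 0.147; 4: 0.125441.
By total probability, P(X = 2) = 0.29·0.111111 + 0.14·0.233474 + 0.26·0.147 + 0.31·0.125441 = 0.142015.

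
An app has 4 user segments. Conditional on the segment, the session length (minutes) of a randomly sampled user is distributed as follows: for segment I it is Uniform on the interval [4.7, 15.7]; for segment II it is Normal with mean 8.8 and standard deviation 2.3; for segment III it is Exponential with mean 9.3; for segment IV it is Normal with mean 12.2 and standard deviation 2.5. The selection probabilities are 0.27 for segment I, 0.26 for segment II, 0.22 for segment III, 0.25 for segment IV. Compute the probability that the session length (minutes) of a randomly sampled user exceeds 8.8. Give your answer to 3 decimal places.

0.613

Conditional on each segment, P(X > 8.8): I: 0.627273; II: 0.5; III: 0.388199; IV: 0.913085.
By total probability, P(X > 8.8) = 0.27·0.627273 + 0.26·0.5 + 0.22·0.388199 + 0.25·0.913085 = 0.613039.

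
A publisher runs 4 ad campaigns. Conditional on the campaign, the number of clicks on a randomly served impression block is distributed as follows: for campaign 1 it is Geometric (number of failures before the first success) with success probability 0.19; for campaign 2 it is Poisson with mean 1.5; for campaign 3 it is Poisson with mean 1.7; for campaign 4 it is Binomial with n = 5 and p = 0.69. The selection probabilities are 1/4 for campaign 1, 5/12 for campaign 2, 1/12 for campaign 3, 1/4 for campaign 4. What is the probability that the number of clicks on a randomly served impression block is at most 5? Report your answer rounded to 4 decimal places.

Conditional on each campaign, P(X ≤ 5): 1: 0.71757; 2: 0.995544; 3: 0.992001; 4: 1.
By total probability, P(X ≤ 5) = 0.25·0.71757 + 0.416667·0.995544 + 0.0833333·0.992001 + 0.25·1 = 0.926869.

0.9269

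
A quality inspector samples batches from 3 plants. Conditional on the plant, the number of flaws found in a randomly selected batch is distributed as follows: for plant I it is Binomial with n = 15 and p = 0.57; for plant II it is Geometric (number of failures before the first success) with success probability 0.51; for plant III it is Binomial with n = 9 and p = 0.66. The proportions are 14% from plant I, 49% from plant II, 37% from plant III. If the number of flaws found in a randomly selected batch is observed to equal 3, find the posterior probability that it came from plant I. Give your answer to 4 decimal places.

0.0108

Likelihoods P(X=3 | ·): I: 0.00336711; II: 0.060001; III: 0.0373065.
Posterior ∝ prior × likelihood. Numerator for I: 0.14·0.00336711 = 0.000471396.
Normalizing constant: 0.14·0.00336711 + 0.49·0.060001 + 0.37·0.0373065 = 0.0436753.
P(I | observation) = 0.000471396 / 0.0436753 = 0.0107932.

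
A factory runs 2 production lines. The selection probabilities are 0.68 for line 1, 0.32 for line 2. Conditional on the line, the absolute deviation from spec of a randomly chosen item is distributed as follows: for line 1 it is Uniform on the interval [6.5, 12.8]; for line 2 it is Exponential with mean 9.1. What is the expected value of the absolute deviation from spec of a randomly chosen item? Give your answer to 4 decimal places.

Component means — 1: 9.65; 2: 9.1.
E[X] = 0.68·9.65 + 0.32·9.1 = 9.474.

9.4740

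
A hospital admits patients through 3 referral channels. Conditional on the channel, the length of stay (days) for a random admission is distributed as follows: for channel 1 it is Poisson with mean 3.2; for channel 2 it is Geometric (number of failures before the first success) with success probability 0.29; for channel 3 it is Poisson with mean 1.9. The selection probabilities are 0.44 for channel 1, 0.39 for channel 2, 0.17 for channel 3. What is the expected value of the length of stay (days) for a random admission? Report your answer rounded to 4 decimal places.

2.6858

Component means — 1: 3.2; 2: 2.44828; 3: 1.9.
E[X] = 0.44·3.2 + 0.39·2.44828 + 0.17·1.9 = 2.68583.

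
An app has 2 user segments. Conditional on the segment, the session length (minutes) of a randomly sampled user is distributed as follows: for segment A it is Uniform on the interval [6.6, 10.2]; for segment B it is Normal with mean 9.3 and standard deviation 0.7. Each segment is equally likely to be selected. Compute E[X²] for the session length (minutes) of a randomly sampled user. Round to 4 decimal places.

79.3100

For each component E[X²] = Var + (mean)², giving A: 71.64; B: 86.98.
Overall E[X²] = 0.5·71.64 + 0.5·86.98 = 79.31.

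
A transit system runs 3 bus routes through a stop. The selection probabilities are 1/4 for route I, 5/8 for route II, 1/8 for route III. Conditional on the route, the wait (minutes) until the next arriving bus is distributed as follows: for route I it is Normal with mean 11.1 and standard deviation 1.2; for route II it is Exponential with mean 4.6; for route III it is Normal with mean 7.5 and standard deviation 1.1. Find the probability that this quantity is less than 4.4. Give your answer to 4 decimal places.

0.3852

Conditional on each route, P(X < 4.4): I: 1.17976e-08; II: 0.615773; III: 0.00241482.
By total probability, P(X < 4.4) = 0.25·1.17976e-08 + 0.625·0.615773 + 0.125·0.00241482 = 0.38516.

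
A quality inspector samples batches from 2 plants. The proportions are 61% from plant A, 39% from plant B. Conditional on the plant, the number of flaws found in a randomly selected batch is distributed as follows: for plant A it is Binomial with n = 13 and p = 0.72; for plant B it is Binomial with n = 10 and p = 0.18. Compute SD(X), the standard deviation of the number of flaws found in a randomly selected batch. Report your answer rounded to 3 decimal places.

3.971

Per component, A: μ=9.36, E[X²]=90.2304; B: μ=1.8, E[X²]=4.716.
E[X] = 0.61·9.36 + 0.39·1.8 = 6.4116.
E[X²] = 0.61·90.2304 + 0.39·4.716 = 56.8798.
Var(X) = E[X²] − (E[X])² = 56.8798 − 41.1086 = 15.7712.
SD(X) = √15.7712 = 3.97129.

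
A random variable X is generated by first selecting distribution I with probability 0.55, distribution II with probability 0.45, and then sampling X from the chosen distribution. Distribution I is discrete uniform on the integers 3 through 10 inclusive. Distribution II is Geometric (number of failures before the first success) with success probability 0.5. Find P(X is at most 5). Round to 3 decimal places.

Conditional on each component, P(X ≤ 5): I: 0.375; II: 0.984375.
By total probability, P(X ≤ 5) = 0.55·0.375 + 0.45·0.984375 = 0.649219.

0.649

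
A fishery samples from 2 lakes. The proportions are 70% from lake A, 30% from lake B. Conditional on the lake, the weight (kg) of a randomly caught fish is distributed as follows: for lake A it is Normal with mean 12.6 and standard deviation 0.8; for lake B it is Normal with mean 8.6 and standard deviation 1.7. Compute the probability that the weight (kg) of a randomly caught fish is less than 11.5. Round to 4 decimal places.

Conditional on each lake, P(X < 11.5): A: 0.0845657; B: 0.955985.
By total probability, P(X < 11.5) = 0.7·0.0845657 + 0.3·0.955985 = 0.345992.

0.3460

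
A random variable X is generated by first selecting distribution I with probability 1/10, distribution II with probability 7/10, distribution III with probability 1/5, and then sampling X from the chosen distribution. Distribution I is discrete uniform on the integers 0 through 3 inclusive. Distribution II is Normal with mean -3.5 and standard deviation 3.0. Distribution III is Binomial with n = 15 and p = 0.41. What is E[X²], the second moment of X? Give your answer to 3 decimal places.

23.515

For each component E[X²] = Var + (mean)², giving I: 3.5; II: 21.25; III: 41.451.
Overall E[X²] = 0.1·3.5 + 0.7·21.25 + 0.2·41.451 = 23.5152.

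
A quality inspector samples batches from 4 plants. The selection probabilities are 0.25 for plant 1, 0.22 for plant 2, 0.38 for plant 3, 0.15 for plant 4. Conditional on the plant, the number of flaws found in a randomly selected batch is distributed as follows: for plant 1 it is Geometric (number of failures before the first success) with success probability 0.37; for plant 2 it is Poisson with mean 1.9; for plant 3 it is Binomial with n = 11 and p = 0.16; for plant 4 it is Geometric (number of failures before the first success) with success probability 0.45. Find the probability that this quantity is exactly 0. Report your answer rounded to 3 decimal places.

Conditional on each plant, P(X = 0): 1: 0.37; 2: 0.149569; 3: 0.146917; 4: 0.45.
By total probability, P(X = 0) = 0.25·0.37 + 0.22·0.149569 + 0.38·0.146917 + 0.15·0.45 = 0.248734.

0.249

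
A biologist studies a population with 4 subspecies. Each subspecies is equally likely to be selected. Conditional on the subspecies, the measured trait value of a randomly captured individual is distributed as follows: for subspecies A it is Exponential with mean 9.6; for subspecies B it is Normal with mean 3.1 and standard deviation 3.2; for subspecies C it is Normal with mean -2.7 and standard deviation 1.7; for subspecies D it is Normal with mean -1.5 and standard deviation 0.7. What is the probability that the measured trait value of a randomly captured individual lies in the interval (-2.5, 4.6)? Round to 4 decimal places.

0.5994

Conditional on each subspecies, P(-2.5 < X < 4.6): A: 0.380701; B: 0.640317; C: 0.453165; D: 0.923436.
By total probability, P(-2.5 < X < 4.6) = 0.25·0.380701 + 0.25·0.640317 + 0.25·0.453165 + 0.25·0.923436 = 0.599405.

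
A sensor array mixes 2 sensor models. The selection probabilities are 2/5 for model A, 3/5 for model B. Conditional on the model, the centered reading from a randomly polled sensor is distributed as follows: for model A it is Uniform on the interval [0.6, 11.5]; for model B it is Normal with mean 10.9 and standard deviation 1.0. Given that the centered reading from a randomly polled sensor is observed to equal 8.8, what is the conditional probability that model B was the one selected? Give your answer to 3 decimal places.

Likelihoods f(8.8 | ·): A: 0.0917431; B: 0.0439836.
Posterior ∝ prior × likelihood. Numerator for B: 0.6·0.0439836 = 0.0263902.
Normalizing constant: 0.4·0.0917431 + 0.6·0.0439836 = 0.0630874.
P(B | observation) = 0.0263902 / 0.0630874 = 0.418311.

0.418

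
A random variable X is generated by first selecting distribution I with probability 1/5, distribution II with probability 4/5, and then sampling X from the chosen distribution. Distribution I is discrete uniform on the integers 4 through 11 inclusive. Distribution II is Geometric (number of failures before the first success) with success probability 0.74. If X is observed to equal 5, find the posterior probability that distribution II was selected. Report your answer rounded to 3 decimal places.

Likelihoods P(X=5 | ·): I: 0.125; II: 0.000879222.
Posterior ∝ prior × likelihood. Numerator for II: 0.8·0.000879222 = 0.000703377.
Normalizing constant: 0.2·0.125 + 0.8·0.000879222 = 0.0257034.
P(II | observation) = 0.000703377 / 0.0257034 = 0.0273652.

0.027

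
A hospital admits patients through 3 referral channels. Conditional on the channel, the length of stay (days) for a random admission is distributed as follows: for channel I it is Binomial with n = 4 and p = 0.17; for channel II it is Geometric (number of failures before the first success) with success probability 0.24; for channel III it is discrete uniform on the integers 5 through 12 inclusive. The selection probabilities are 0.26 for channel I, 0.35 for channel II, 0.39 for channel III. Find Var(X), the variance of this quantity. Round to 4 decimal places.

17.4585

Per component, I: μ=0.68, E[X²]=1.0268; II: μ=3.16667, E[X²]=23.2222; III: μ=8.5, E[X²]=77.5.
E[X] = 0.26·0.68 + 0.35·3.16667 + 0.39·8.5 = 4.60013.
E[X²] = 0.26·1.0268 + 0.35·23.2222 + 0.39·77.5 = 38.6197.
Var(X) = E[X²] − (E[X])² = 38.6197 − 21.1612 = 17.4585.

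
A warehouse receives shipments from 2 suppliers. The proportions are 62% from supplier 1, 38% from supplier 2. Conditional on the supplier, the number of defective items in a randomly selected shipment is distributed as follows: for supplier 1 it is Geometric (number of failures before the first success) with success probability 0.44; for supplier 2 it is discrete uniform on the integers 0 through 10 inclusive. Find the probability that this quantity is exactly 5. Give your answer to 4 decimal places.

Conditional on each supplier, P(X = 5): 1: 0.0242322; 2: 0.0909091.
By total probability, P(X = 5) = 0.62·0.0242322 + 0.38·0.0909091 = 0.0495694.

0.0496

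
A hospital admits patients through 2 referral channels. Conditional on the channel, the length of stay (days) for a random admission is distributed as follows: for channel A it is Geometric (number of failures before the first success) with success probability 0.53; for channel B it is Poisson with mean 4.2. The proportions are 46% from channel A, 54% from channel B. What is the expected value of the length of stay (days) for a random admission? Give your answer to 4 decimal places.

2.6759

Component means — A: 0.886792; B: 4.2.
E[X] = 0.46·0.886792 + 0.54·4.2 = 2.67592.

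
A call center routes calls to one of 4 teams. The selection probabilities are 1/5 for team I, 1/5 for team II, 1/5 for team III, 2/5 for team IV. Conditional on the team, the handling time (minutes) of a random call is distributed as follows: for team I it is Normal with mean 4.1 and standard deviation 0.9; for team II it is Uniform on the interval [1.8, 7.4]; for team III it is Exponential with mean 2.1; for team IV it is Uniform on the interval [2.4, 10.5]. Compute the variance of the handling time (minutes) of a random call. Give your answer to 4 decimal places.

6.4031

Per component, I: μ=4.1, E[X²]=17.62; II: μ=4.6, E[X²]=23.7733; III: μ=2.1, E[X²]=8.82; IV: μ=6.45, E[X²]=47.07.
E[X] = 0.2·4.1 + 0.2·4.6 + 0.2·2.1 + 0.4·6.45 = 4.74.
E[X²] = 0.2·17.62 + 0.2·23.7733 + 0.2·8.82 + 0.4·47.07 = 28.8707.
Var(X) = E[X²] − (E[X])² = 28.8707 − 22.4676 = 6.40307.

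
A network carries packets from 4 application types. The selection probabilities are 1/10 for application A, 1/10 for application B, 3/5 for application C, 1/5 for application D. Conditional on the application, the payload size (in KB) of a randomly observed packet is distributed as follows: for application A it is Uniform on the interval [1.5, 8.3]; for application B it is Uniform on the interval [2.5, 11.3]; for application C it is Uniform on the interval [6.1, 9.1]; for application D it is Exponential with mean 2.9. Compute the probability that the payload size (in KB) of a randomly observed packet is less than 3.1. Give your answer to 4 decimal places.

0.1617

Conditional on each application, P(X < 3.1): A: 0.235294; B: 0.0681818; C: 0; D: 0.656636.
By total probability, P(X < 3.1) = 0.1·0.235294 + 0.1·0.0681818 + 0.6·0 + 0.2·0.656636 = 0.161675.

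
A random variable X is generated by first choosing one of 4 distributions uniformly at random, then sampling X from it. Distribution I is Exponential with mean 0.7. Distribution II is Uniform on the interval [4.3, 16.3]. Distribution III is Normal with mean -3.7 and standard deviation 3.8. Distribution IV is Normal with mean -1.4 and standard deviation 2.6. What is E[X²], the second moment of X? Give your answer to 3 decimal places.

38.980

For each component E[X²] = Var + (mean)², giving I: 0.98; II: 118.09; III: 28.13; IV: 8.72.
Overall E[X²] = 0.25·0.98 + 0.25·118.09 + 0.25·28.13 + 0.25·8.72 = 38.98.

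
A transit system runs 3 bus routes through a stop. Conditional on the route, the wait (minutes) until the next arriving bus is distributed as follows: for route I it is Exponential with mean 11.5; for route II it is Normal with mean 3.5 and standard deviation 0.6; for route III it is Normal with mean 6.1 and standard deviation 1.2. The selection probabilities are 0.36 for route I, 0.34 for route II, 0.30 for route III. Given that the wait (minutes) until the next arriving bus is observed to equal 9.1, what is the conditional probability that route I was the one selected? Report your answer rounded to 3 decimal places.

Likelihoods f(9.1 | ·): I: 0.0394133; II: 8.06903e-20; III: 0.0146069.
Posterior ∝ prior × likelihood. Numerator for I: 0.36·0.0394133 = 0.0141888.
Normalizing constant: 0.36·0.0394133 + 0.34·8.06903e-20 + 0.3·0.0146069 = 0.0185709.
P(I | observation) = 0.0141888 / 0.0185709 = 0.764035.

0.764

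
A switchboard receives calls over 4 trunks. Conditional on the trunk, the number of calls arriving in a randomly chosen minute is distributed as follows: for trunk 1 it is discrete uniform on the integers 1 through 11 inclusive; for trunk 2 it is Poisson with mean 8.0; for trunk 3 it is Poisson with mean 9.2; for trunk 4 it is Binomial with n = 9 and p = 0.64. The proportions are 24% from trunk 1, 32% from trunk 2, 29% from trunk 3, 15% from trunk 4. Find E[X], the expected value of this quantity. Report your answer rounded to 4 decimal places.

7.5320

Component means — 1: 6; 2: 8; 3: 9.2; 4: 5.76.
E[X] = 0.24·6 + 0.32·8 + 0.29·9.2 + 0.15·5.76 = 7.532.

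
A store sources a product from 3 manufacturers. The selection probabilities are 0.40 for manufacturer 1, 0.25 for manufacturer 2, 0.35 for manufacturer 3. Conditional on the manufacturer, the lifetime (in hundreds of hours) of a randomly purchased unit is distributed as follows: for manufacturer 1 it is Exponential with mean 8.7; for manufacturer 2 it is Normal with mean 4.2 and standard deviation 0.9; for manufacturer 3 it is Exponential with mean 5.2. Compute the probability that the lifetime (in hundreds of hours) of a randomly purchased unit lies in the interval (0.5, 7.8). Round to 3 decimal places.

0.704

Conditional on each manufacturer, P(0.5 < X < 7.8): 1: 0.536175; 2: 0.999949; 3: 0.685194.
By total probability, P(0.5 < X < 7.8) = 0.4·0.536175 + 0.25·0.999949 + 0.35·0.685194 = 0.704275.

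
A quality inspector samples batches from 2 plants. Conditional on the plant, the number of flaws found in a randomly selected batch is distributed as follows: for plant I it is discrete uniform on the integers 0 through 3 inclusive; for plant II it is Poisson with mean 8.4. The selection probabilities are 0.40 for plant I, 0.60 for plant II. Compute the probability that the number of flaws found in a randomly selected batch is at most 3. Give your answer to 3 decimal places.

Conditional on each plant, P(X ≤ 3): I: 1; II: 0.0322604.
By total probability, P(X ≤ 3) = 0.4·1 + 0.6·0.0322604 = 0.419356.

0.419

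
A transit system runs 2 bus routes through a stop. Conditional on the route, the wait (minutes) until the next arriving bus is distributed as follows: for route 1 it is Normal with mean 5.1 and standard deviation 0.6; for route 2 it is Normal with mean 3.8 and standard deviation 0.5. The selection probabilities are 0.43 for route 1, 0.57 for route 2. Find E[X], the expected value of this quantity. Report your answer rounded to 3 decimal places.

4.359

Component means — 1: 5.1; 2: 3.8.
E[X] = 0.43·5.1 + 0.57·3.8 = 4.359.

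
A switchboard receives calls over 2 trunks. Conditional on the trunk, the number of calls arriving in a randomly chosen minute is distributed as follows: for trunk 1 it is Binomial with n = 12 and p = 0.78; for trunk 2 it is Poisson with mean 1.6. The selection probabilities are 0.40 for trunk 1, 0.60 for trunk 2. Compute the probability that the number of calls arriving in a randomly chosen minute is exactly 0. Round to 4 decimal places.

0.1211

Conditional on each trunk, P(X = 0): 1: 1.2855e-08; 2: 0.201897.
By total probability, P(X = 0) = 0.4·1.2855e-08 + 0.6·0.201897 = 0.121138.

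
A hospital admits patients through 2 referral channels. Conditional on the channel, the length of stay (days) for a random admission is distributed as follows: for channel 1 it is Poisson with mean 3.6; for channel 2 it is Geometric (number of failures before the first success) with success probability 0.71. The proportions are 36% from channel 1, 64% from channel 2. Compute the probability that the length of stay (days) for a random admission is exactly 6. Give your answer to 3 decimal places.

Conditional on each channel, P(X = 6): 1: 0.0826081; 2: 0.000422325.
By total probability, P(X = 6) = 0.36·0.0826081 + 0.64·0.000422325 = 0.0300092.

0.030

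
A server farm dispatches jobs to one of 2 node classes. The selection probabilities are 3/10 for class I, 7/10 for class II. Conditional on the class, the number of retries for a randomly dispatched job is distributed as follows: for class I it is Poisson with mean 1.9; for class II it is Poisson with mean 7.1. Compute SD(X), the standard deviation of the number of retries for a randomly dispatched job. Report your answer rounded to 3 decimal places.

Per component, I: μ=1.9, E[X²]=5.51; II: μ=7.1, E[X²]=57.51.
E[X] = 0.3·1.9 + 0.7·7.1 = 5.54.
E[X²] = 0.3·5.51 + 0.7·57.51 = 41.91.
Var(X) = E[X²] − (E[X])² = 41.91 − 30.6916 = 11.2184.
SD(X) = √11.2184 = 3.34939.

3.349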